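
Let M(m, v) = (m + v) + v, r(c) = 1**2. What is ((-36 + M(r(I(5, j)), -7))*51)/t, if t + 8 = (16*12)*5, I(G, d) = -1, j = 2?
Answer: -21/8 ≈ -2.6250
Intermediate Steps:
r(c) = 1
M(m, v) = m + 2*v
t = 952 (t = -8 + (16*12)*5 = -8 + 192*5 = -8 + 960 = 952)
((-36 + M(r(I(5, j)), -7))*51)/t = ((-36 + (1 + 2*(-7)))*51)/952 = ((-36 + (1 - 14))*51)*(1/952) = ((-36 - 13)*51)*(1/952) = -49*51*(1/952) = -2499*1/952 = -21/8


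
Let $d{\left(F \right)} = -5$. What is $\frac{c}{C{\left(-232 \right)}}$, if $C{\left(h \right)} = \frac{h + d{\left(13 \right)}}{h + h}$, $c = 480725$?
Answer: $\frac{223056400}{237} \approx 9.4117 \cdot 10^{5}$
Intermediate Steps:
$C{\left(h \right)} = \frac{-5 + h}{2 h}$ ($C{\left(h \right)} = \frac{h - 5}{h + h} = \frac{-5 + h}{2 h}$)
$\frac{c}{C{\left(-232 \right)}} = \frac{480725}{\frac{1}{2} \frac{1}{-232} \left(-5 - 232\right)} = \frac{480725}{\frac{1}{2} \left(- \frac{1}{232}\right) \left(-237\right)} = \frac{480725}{\frac{237}{464}} = 480725 \cdot \frac{464}{237} = \frac{223056400}{237}$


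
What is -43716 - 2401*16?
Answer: -82132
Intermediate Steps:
-43716 - 2401*16 = -43716 - 38416 = -82132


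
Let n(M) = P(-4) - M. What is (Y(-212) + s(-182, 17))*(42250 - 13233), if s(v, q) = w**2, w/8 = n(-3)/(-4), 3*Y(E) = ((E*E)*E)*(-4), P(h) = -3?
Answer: 1105910760704/3 ≈ 3.6864e+11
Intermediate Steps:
n(M) = -3 - M
Y(E) = -4*E**3/3 (Y(E) = (((E*E)*E)*(-4))/3 = ((E**2*E)*(-4))/3 = (E**3*(-4))/3 = (-4*E**3)/3 = -4*E**3/3)
w = 0 (w = 8*((-3 - 1*(-3))/(-4)) = 8*((-3 + 3)*(-1/4)) = 8*(0*(-1/4)) = 8*0 = 0)
s(v, q) = 0 (s(v, q) = 0**2 = 0)
(Y(-212) + s(-182, 17))*(42250 - 13233) = (-4/3*(-212)**3 + 0)*(42250 - 13233) = (-4/3*(-9528128) + 0)*29017 = (38112512/3 + 0)*29017 = (38112512/3)*29017 = 1105910760704/3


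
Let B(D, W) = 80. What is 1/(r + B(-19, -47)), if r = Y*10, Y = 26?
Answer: 1/340 ≈ 0.0029412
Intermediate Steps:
r = 260 (r = 26*10 = 260)
1/(r + B(-19, -47)) = 1/(260 + 80) = 1/340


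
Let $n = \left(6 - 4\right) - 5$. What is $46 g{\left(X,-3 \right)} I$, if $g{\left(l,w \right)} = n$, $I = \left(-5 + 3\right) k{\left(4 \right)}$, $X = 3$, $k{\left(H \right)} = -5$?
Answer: $-1380$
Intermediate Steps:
$n = -3$ ($n = 2 - 5 = -3$)
$I = 10$ ($I = \left(-5 + 3\right) \left(-5\right) = \left(-2\right) \left(-5\right) = 10$)
$g{\left(l,w \right)} = -3$
$46 g{\left(X,-3 \right)} I = 46 \left(-3\right) 10 = \left(-138\right) 10 = -1380$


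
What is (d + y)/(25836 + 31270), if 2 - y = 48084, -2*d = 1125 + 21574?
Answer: -118863/114212 ≈ -1.0407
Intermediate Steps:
d = -22699/2 (d = -(1125 + 21574)/2 = -1/2*22699 = -22699/2 ≈ -11350.)
y = -48082 (y = 2 - 1*48084 = 2 - 48084 = -48082)
(d + y)/(25836 + 31270) = (-22699/2 - 48082)/(25836 + 31270) = -118863/2/57106 = -118863/2*1/57106 = -118863/114212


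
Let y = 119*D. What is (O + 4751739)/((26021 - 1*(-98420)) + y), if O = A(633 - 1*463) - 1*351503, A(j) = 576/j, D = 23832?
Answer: 374020348/251638165 ≈ 1.4863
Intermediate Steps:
y = 2836008 (y = 119*23832 = 2836008)
O = -29877467/85 (O = 576/(633 - 1*463) - 1*351503 = 576/(633 - 463) - 351503 = 576/170 - 351503 = 576*(1/170) - 351503 = 288/85 - 351503 = -29877467/85 ≈ -3.5150e+5)
(O + 4751739)/((26021 - 1*(-98420)) + y) = (-29877467/85 + 4751739)/((26021 - 1*(-98420)) + 2836008) = 374020348/(85*((26021 + 98420) + 2836008)) = 374020348/(85*(124441 + 2836008)) = (374020348/85)/2960449 = (374020348/85)*(1/2960449) = 374020348/251638165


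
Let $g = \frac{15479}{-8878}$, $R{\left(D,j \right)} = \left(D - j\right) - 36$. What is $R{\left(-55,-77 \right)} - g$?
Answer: $- \frac{4731}{386} \approx -12.256$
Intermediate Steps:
$R{\left(D,j \right)} = -36 + D - j$
$g = - \frac{673}{386}$ ($g = 15479 \left(- \frac{1}{8878}\right) = - \frac{673}{386} \approx -1.7435$)
$R{\left(-55,-77 \right)} - g = \left(-36 - 55 - -77\right) - - \frac{673}{386} = \left(-36 - 55 + 77\right) + \frac{673}{386} = -14 + \frac{673}{386} = - \frac{4731}{386}$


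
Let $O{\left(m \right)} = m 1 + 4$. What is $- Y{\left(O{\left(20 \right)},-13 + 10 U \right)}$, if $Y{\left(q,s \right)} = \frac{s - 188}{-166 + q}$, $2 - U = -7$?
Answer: $- \frac{111}{142} \approx -0.78169$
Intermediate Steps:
$U = 9$ ($U = 2 - -7 = 2 + 7 = 9$)
$O{\left(m \right)} = 4 + m$ ($O{\left(m \right)} = m + 4 = 4 + m$)
$Y{\left(q,s \right)} = \frac{-188 + s}{-166 + q}$
$- Y{\left(O{\left(20 \right)},-13 + 10 U \right)} = - \frac{-188 + \left(-13 + 10 \cdot 9\right)}{-166 + \left(4 + 20\right)} = - \frac{-188 + \left(-13 + 90\right)}{-166 + 24} = - \frac{-188 + 77}{-142} = - \frac{\left(-1\right) \left(-111\right)}{142} = \left(-1\right) \frac{111}{142} = - \frac{111}{142}$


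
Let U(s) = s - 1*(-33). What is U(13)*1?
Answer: 46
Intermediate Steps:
U(s) = 33 + s (U(s) = s + 33 = 33 + s)
U(13)*1 = (33 + 13)*1 = 46*1 = 46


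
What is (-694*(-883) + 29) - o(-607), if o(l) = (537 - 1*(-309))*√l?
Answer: 612831 - 846*I*√607 ≈ 6.1283e+5 - 20843.0*I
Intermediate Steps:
o(l) = 846*√l (o(l) = (537 + 309)*√l = 846*√l)
(-694*(-883) + 29) - o(-607) = (-694*(-883) + 29) - 846*√(-607) = (612802 + 29) - 846*I*√607 = 612831 - 846*I*√607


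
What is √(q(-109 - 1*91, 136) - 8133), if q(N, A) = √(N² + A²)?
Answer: √(-8133 + 8*√914) ≈ 88.832*I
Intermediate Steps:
q(N, A) = √(A² + N²)
√(q(-109 - 1*91, 136) - 8133) = √(√(136² + (-109 - 1*91)²) - 8133) = √(√(18496 + (-109 - 91)²) - 8133) = √(√(18496 + (-200)²) - 8133) = √(√(18496 + 40000) - 8133) = √(√58496 - 8133) = √(8*√914 - 8133) = √(-8133 + 8*√914)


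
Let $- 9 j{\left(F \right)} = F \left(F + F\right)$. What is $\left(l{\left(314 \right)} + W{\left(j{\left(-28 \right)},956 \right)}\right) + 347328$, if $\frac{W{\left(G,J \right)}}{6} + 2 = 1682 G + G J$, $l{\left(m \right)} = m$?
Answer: $- \frac{7229878}{3} \approx -2.41 \cdot 10^{6}$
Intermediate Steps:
$j{\left(F \right)} = - \frac{2 F^{2}}{9}$ ($j{\left(F \right)} = - \frac{F \left(F + F\right)}{9} = - \frac{F 2 F}{9} = - \frac{2 F^{2}}{9}$)
$W{\left(G,J \right)} = -12 + 10092 G + 6 G J$ ($W{\left(G,J \right)} = -12 + 6 \left(1682 G + G J\right) = -12 + \left(10092 G + 6 G J\right) = -12 + 10092 G + 6 G J$)
$\left(l{\left(314 \right)} + W{\left(j{\left(-28 \right)},956 \right)}\right) + 347328 = \left(314 + \left(-12 + 10092 \left(- \frac{2 \left(-28\right)^{2}}{9}\right) + 6 \left(- \frac{2 \left(-28\right)^{2}}{9}\right) 956\right)\right) + 347328 = \left(314 + \left(-12 + 10092 \left(\left(- \frac{2}{9}\right) 784\right) + 6 \left(\left(- \frac{2}{9}\right) 784\right) 956\right)\right) + 347328 = \left(314 + \left(-12 + 10092 \left(- \frac{1568}{9}\right) + 6 \left(- \frac{1568}{9}\right) 956\right)\right) + 347328 = \left(314 - \frac{8272804}{3}\right) + 347328 = - \frac{8271862}{3} + 347328 = - \frac{7229878}{3}$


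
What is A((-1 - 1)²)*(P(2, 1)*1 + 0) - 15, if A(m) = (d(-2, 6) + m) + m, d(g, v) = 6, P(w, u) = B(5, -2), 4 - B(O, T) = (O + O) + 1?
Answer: -113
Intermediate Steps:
B(O, T) = 3 - 2*O (B(O, T) = 4 - ((O + O) + 1) = 4 - (2*O + 1) = 4 - (1 + 2*O) = 4 + (-1 - 2*O) = 3 - 2*O)
P(w, u) = -7 (P(w, u) = 3 - 2*5 = 3 - 10 = -7)
A(m) = 6 + 2*m (A(m) = (6 + m) + m = 6 + 2*m)
A((-1 - 1)²)*(P(2, 1)*1 + 0) - 15 = (6 + 2*(-1 - 1)²)*(-7*1 + 0) - 15 = (6 + 2*(-2)²)*(-7 + 0) - 15 = (6 + 2*4)*(-7) - 15 = (6 + 8)*(-7) - 15 = 14*(-7) - 15 = -98 - 15 = -113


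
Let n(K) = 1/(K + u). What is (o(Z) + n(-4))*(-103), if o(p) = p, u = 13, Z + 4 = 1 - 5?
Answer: 7313/9 ≈ 812.56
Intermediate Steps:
Z = -8 (Z = -4 + (1 - 5) = -4 - 4 = -8)
n(K) = 1/(13 + K) (n(K) = 1/(K + 13) = 1/(13 + K))
(o(Z) + n(-4))*(-103) = (-8 + 1/(13 - 4))*(-103) = (-8 + 1/9)*(-103) = -71/9*(-103) = 7313/9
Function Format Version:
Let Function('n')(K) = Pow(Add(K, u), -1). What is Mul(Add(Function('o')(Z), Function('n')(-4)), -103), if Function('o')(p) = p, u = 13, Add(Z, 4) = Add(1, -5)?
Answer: Rational(7313, 9) ≈ 812.56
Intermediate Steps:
Z = -8 (Z = Add(-4, Add(1, -5)) = Add(-4, -4) = -8)
Function('n')(K) = Pow(Add(13, K), -1) (Function('n')(K) = Pow(Add(K, 13), -1) = Pow(Add(13, K), -1))
Mul(Add(Function('o')(Z), Function('n')(-4)), -103) = Mul(Add(-8, Pow(Add(13, -4), -1)), -103) = Mul(Add(-8, Pow(9, -1)), -103) = Mul(Add(-8, Rational(1, 9)), -103) = Mul(Rational(-71, 9), -103) = Rational(7313, 9)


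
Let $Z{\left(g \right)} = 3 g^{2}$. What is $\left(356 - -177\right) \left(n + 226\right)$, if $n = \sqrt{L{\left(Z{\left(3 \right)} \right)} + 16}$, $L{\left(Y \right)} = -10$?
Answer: $120458 + 533 \sqrt{6} \approx 1.2176 \cdot 10^{5}$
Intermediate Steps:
$n = \sqrt{6}$ ($n = \sqrt{-10 + 16} = \sqrt{6} \approx 2.4495$)
$\left(356 - -177\right) \left(n + 226\right) = \left(356 - -177\right) \left(\sqrt{6} + 226\right) = \left(356 + \left(-55 + 232\right)\right) \left(226 + \sqrt{6}\right) = \left(356 + 177\right) \left(226 + \sqrt{6}\right) = 533 \left(226 + \sqrt{6}\right) = 120458 + 533 \sqrt{6}$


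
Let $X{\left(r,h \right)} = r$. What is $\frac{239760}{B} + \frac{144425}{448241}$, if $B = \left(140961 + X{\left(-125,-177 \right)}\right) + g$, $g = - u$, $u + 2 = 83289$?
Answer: $\frac{38593925495}{8598607103} \approx 4.4884$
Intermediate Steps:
$u = 83287$ ($u = -2 + 83289 = 83287$)
$g = -83287$ ($g = \left(-1\right) 83287 = -83287$)
$B = 57549$ ($B = \left(140961 - 125\right) - 83287 = 140836 - 83287 = 57549$)
$\frac{239760}{B} + \frac{144425}{448241} = \frac{239760}{57549} + \frac{144425}{448241} = 239760 \cdot \frac{1}{57549} + 144425 \cdot \frac{1}{448241} = \frac{79920}{19183} + \frac{144425}{448241} = \frac{38593925495}{8598607103}$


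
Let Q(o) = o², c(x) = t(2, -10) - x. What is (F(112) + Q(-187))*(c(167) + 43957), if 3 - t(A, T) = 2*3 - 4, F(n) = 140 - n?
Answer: 1532553627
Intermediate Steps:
t(A, T) = 1 (t(A, T) = 3 - (2*3 - 4) = 3 - (6 - 4) = 3 - 1*2 = 3 - 2 = 1)
c(x) = 1 - x
(F(112) + Q(-187))*(c(167) + 43957) = ((140 - 1*112) + (-187)²)*((1 - 1*167) + 43957) = ((140 - 112) + 34969)*((1 - 167) + 43957) = (28 + 34969)*(-166 + 43957) = 34997*43791 = 1532553627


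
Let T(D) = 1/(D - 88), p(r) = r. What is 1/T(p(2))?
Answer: -86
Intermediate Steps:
T(D) = 1/(-88 + D)
1/T(p(2)) = 1/(1/(-88 + 2)) = 1/(1/(-86)) = 1/(-1/86) = -86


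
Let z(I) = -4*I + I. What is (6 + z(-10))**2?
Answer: 1296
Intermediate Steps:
z(I) = -3*I
(6 + z(-10))**2 = (6 - 3*(-10))**2 = (6 + 30)**2 = 36**2 = 1296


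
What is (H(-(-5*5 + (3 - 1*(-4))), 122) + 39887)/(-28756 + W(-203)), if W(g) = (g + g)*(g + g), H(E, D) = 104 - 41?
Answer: 3995/13608 ≈ 0.29358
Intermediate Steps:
H(E, D) = 63
W(g) = 4*g² (W(g) = (2*g)*(2*g) = 4*g²)
(H(-(-5*5 + (3 - 1*(-4))), 122) + 39887)/(-28756 + W(-203)) = (63 + 39887)/(-28756 + 4*(-203)²) = 39950/(-28756 + 4*41209) = 39950/(-28756 + 164836) = 39950/136080 = 39950*(1/136080) = 3995/13608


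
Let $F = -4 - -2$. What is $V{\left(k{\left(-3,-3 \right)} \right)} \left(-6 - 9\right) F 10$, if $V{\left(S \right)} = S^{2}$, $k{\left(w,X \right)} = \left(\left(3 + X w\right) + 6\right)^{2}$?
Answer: $31492800$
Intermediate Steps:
$F = -2$ ($F = -4 + 2 = -2$)
$k{\left(w,X \right)} = \left(9 + X w\right)^{2}$
$V{\left(k{\left(-3,-3 \right)} \right)} \left(-6 - 9\right) F 10 = \left(\left(9 - -9\right)^{2}\right)^{2} \left(-6 - 9\right) \left(\left(-2\right) 10\right) = \left(\left(9 + 9\right)^{2}\right)^{2} \left(-6 - 9\right) \left(-20\right) = \left(18^{2}\right)^{2} \left(-15\right) \left(-20\right) = 324^{2} \left(-15\right) \left(-20\right) = 104976 \left(-15\right) \left(-20\right) = \left(-1574640\right) \left(-20\right) = 31492800$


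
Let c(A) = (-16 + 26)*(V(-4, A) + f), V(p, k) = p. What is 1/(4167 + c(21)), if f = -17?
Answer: 1/3957 ≈ 0.00025272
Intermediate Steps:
c(A) = -210 (c(A) = (-16 + 26)*(-4 - 17) = 10*(-21) = -210)
1/(4167 + c(21)) = 1/(4167 - 210) = 1/3957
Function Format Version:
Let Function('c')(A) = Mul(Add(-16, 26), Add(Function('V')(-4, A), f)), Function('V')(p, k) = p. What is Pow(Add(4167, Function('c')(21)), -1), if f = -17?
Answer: Rational(1, 3957) ≈ 0.00025272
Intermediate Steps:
Function('c')(A) = -210 (Function('c')(A) = Mul(Add(-16, 26), Add(-4, -17)) = Mul(10, -21) = -210)
Pow(Add(4167, Function('c')(21)), -1) = Pow(Add(4167, -210), -1) = Pow(3957, -1) = Rational(1, 3957)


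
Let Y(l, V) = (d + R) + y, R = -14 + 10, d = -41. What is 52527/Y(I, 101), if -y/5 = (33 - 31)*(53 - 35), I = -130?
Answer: -17509/75 ≈ -233.45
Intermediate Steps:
y = -180 (y = -5*(33 - 31)*(53 - 35) = -10*18 = -5*36 = -180)
R = -4
Y(l, V) = -225 (Y(l, V) = (-41 - 4) - 180 = -45 - 180 = -225)
52527/Y(I, 101) = 52527/(-225) = 52527*(-1/225) = -17509/75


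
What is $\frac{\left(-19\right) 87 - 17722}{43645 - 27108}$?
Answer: $- \frac{19375}{16537} \approx -1.1716$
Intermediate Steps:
$\frac{\left(-19\right) 87 - 17722}{43645 - 27108} = \frac{-1653 - 17722}{16537} = \left(-19375\right) \frac{1}{16537} = - \frac{19375}{16537}$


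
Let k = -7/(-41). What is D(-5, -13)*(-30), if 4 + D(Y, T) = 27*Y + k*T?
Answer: 173700/41 ≈ 4236.6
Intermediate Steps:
k = 7/41 (k = -7*(-1/41) = 7/41 ≈ 0.17073)
D(Y, T) = -4 + 27*Y + 7*T/41 (D(Y, T) = -4 + (27*Y + 7*T/41) = -4 + 27*Y + 7*T/41)
D(-5, -13)*(-30) = (-4 + 27*(-5) + (7/41)*(-13))*(-30) = (-4 - 135 - 91/41)*(-30) = -5790/41*(-30) = 173700/41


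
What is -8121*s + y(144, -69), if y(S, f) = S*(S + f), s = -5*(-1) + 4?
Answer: -62289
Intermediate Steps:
s = 9 (s = 5 + 4 = 9)
-8121*s + y(144, -69) = -8121*9 + 144*(144 - 69) = -73089 + 144*75 = -73089 + 10800 = -62289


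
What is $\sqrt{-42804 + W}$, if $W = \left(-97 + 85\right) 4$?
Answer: $2 i \sqrt{10713} \approx 207.01 i$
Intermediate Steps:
$W = -48$ ($W = \left(-12\right) 4 = -48$)
$\sqrt{-42804 + W} = \sqrt{-42804 - 48} = \sqrt{-42852} = 2 i \sqrt{10713}$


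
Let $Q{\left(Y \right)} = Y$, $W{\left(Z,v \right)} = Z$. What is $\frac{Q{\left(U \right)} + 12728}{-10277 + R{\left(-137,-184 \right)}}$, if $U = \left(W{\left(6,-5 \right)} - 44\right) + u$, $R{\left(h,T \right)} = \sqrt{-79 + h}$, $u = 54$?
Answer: $- \frac{130970088}{105616945} - \frac{76464 i \sqrt{6}}{105616945} \approx -1.24 - 0.0017734 i$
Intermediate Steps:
$U = 16$ ($U = \left(6 - 44\right) + 54 = -38 + 54 = 16$)
$\frac{Q{\left(U \right)} + 12728}{-10277 + R{\left(-137,-184 \right)}} = \frac{16 + 12728}{-10277 + \sqrt{-79 - 137}} = \frac{12744}{-10277 + \sqrt{-216}} = \frac{12744}{-10277 + 6 i \sqrt{6}}$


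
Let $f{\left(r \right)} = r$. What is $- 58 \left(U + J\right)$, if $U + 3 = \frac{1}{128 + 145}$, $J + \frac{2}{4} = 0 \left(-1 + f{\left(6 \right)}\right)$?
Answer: $\frac{55361}{273} \approx 202.79$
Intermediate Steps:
$J = - \frac{1}{2}$ ($J = - \frac{1}{2} + 0 \left(-1 + 6\right) = - \frac{1}{2} + 0 \cdot 5 = - \frac{1}{2} + 0 = - \frac{1}{2} \approx -0.5$)
$U = - \frac{818}{273}$ ($U = -3 + \frac{1}{128 + 145} = -3 + \frac{1}{273} = - \frac{818}{273} \approx -2.9963$)
$- 58 \left(U + J\right) = - 58 \left(- \frac{818}{273} - \frac{1}{2}\right) = \left(-58\right) \left(- \frac{1909}{546}\right) = \frac{55361}{273}$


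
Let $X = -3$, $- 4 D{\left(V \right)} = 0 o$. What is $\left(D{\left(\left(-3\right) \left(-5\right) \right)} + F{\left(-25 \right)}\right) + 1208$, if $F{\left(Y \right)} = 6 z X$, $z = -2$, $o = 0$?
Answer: $1244$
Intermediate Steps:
$D{\left(V \right)} = 0$ ($D{\left(V \right)} = - \frac{0 \cdot 0}{4} = \left(- \frac{1}{4}\right) 0 = 0$)
$F{\left(Y \right)} = 36$ ($F{\left(Y \right)} = 6 \left(-2\right) \left(-3\right) = \left(-12\right) \left(-3\right) = 36$)
$\left(D{\left(\left(-3\right) \left(-5\right) \right)} + F{\left(-25 \right)}\right) + 1208 = \left(0 + 36\right) + 1208 = 36 + 1208 = 1244$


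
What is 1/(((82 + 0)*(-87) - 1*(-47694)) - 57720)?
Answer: -1/17160 ≈ -5.8275e-5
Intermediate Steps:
1/(((82 + 0)*(-87) - 1*(-47694)) - 57720) = 1/((82*(-87) + 47694) - 57720) = 1/((-7134 + 47694) - 57720) = 1/(40560 - 57720) = 1/(-17160) = -1/17160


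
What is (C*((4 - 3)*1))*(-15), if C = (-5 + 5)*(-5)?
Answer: 0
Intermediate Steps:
C = 0 (C = 0*(-5) = 0)
(C*((4 - 3)*1))*(-15) = (0*((4 - 3)*1))*(-15) = (0*(1*1))*(-15) = (0*1)*(-15) = 0*(-15) = 0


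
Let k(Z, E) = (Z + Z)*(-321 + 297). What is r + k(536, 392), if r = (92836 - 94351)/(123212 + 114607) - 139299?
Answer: -13082185876/79273 ≈ -1.6503e+5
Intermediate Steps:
k(Z, E) = -48*Z (k(Z, E) = (2*Z)*(-24) = -48*Z)
r = -11042650132/79273 (r = -1515/237819 - 139299 = -1515*1/237819 - 139299 = -505/79273 - 139299 = -11042650132/79273 ≈ -1.3930e+5)
r + k(536, 392) = -11042650132/79273 - 48*536 = -11042650132/79273 - 25728 = -13082185876/79273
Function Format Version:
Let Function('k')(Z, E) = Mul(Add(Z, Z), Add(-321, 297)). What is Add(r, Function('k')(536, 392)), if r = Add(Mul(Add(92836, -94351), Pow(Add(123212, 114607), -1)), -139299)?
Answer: Rational(-13082185876, 79273) ≈ -1.6503e+5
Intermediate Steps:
Function('k')(Z, E) = Mul(-48, Z) (Function('k')(Z, E) = Mul(Mul(2, Z), -24) = Mul(-48, Z))
r = Rational(-11042650132, 79273) (r = Add(Mul(-1515, Pow(237819, -1)), -139299) = Add(Mul(-1515, Rational(1, 237819)), -139299) = Add(Rational(-505, 79273), -139299) = Rational(-11042650132, 79273) ≈ -1.3930e+5)
Add(r, Function('k')(536, 392)) = Add(Rational(-11042650132, 79273), Mul(-48, 536)) = Add(Rational(-11042650132, 79273), -25728) = Rational(-13082185876, 79273)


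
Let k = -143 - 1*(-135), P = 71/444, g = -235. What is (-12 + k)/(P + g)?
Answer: 8880/104269 ≈ 0.085164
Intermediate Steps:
P = 71/444 (P = 71*(1/444) = 71/444 ≈ 0.15991)
k = -8 (k = -143 + 135 = -8)
(-12 + k)/(P + g) = (-12 - 8)/(71/444 - 235) = -20/(-104269/444) = -20*(-444/104269) = 8880/104269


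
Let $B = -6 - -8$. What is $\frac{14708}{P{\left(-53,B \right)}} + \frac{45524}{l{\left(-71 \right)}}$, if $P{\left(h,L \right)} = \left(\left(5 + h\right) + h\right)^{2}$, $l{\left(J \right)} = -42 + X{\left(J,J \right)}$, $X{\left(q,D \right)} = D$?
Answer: $- \frac{462728320}{1152713} \approx -401.43$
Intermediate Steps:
$l{\left(J \right)} = -42 + J$
$B = 2$ ($B = -6 + 8 = 2$)
$P{\left(h,L \right)} = \left(5 + 2 h\right)^{2}$
$\frac{14708}{P{\left(-53,B \right)}} + \frac{45524}{l{\left(-71 \right)}} = \frac{14708}{\left(5 + 2 \left(-53\right)\right)^{2}} + \frac{45524}{-42 - 71} = \frac{14708}{\left(5 - 106\right)^{2}} + \frac{45524}{-113} = \frac{14708}{\left(-101\right)^{2}} + 45524 \left(- \frac{1}{113}\right) = \frac{14708}{10201} - \frac{45524}{113} = - \frac{462728320}{1152713}$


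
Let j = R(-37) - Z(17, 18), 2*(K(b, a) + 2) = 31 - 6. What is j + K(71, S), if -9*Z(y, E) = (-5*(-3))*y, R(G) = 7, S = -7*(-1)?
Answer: 275/6 ≈ 45.833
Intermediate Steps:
S = 7
Z(y, E) = -5*y/3 (Z(y, E) = -(-5*(-3))*y/9 = -5*y/3)
K(b, a) = 21/2 (K(b, a) = -2 + (31 - 6)/2 = -2 + (½)*25 = -2 + 25/2 = 21/2)
j = 106/3 (j = 7 - (-5)*17/3 = 7 - 1*(-85/3) = 7 + 85/3 = 106/3 ≈ 35.333)
j + K(71, S) = 106/3 + 21/2 = 275/6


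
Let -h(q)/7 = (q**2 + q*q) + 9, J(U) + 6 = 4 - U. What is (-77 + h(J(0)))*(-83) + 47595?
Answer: 63863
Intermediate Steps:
J(U) = -2 - U (J(U) = -6 + (4 - U) = -2 - U)
h(q) = -63 - 14*q**2 (h(q) = -7*((q**2 + q*q) + 9) = -7*((q**2 + q**2) + 9) = -7*(2*q**2 + 9) = -7*(9 + 2*q**2) = -63 - 14*q**2)
(-77 + h(J(0)))*(-83) + 47595 = (-77 + (-63 - 14*(-2 - 1*0)**2))*(-83) + 47595 = (-77 + (-63 - 14*(-2 + 0)**2))*(-83) + 47595 = (-77 + (-63 - 14*(-2)**2))*(-83) + 47595 = (-77 + (-63 - 14*4))*(-83) + 47595 = (-77 + (-63 - 56))*(-83) + 47595 = (-77 - 119)*(-83) + 47595 = -196*(-83) + 47595 = 16268 + 47595 = 63863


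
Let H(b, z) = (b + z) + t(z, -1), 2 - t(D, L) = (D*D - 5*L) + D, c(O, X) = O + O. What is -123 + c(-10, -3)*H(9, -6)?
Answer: 477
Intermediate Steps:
c(O, X) = 2*O
t(D, L) = 2 - D - D² + 5*L (t(D, L) = 2 - ((D*D - 5*L) + D) = 2 - ((D² - 5*L) + D) = 2 - (D + D² - 5*L) = 2 + (-D - D² + 5*L) = 2 - D - D² + 5*L)
H(b, z) = -3 + b - z² (H(b, z) = (b + z) + (2 - z - z² + 5*(-1)) = (b + z) + (2 - z - z² - 5) = (b + z) + (-3 - z - z²) = -3 + b - z²)
-123 + c(-10, -3)*H(9, -6) = -123 + (2*(-10))*(-3 + 9 - 1*(-6)²) = -123 - 20*(-3 + 9 - 1*36) = -123 - 20*(-3 + 9 - 36) = -123 - 20*(-30) = -123 + 600 = 477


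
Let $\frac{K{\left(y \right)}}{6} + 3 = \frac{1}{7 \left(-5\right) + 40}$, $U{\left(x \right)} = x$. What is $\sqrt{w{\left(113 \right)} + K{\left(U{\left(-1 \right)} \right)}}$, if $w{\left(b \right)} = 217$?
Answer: $\frac{\sqrt{5005}}{5} \approx 14.149$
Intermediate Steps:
$K{\left(y \right)} = - \frac{84}{5}$ ($K{\left(y \right)} = -18 + \frac{6}{7 \left(-5\right) + 40} = -18 + \frac{6}{-35 + 40} = -18 + \frac{6}{5} = - \frac{84}{5}$)
$\sqrt{w{\left(113 \right)} + K{\left(U{\left(-1 \right)} \right)}} = \sqrt{217 - \frac{84}{5}} = \sqrt{\frac{1001}{5}} = \frac{\sqrt{5005}}{5}$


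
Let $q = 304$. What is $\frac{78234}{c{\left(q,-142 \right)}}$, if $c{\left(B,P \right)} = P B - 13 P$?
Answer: $- \frac{13039}{6887} \approx -1.8933$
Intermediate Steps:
$c{\left(B,P \right)} = - 13 P + B P$ ($c{\left(B,P \right)} = B P - 13 P = - 13 P + B P$)
$\frac{78234}{c{\left(q,-142 \right)}} = \frac{78234}{\left(-142\right) \left(-13 + 304\right)} = \frac{78234}{\left(-142\right) 291} = \frac{78234}{-41322} = 78234 \left(- \frac{1}{41322}\right) = - \frac{13039}{6887}$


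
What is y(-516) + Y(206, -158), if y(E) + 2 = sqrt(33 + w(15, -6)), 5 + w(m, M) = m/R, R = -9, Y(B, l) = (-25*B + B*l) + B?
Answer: -37494 + sqrt(237)/3 ≈ -37489.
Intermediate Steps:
Y(B, l) = -24*B + B*l
w(m, M) = -5 - m/9 (w(m, M) = -5 + m/(-9) = -5 + m*(-1/9) = -5 - m/9)
y(E) = -2 + sqrt(237)/3 (y(E) = -2 + sqrt(33 + (-5 - 1/9*15)) = -2 + sqrt(33 + (-5 - 5/3)) = -2 + sqrt(33 - 20/3) = -2 + sqrt(79/3) = -2 + sqrt(237)/3)
y(-516) + Y(206, -158) = (-2 + sqrt(237)/3) + 206*(-24 - 158) = (-2 + sqrt(237)/3) + 206*(-182) = (-2 + sqrt(237)/3) - 37492 = -37494 + sqrt(237)/3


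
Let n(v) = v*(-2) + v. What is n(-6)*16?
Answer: 96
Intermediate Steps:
n(v) = -v (n(v) = -2*v + v = -v)
n(-6)*16 = -1*(-6)*16 = 6*16 = 96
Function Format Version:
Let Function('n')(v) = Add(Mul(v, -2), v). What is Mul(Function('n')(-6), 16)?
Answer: 96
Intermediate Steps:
Function('n')(v) = Mul(-1, v) (Function('n')(v) = Add(Mul(-2, v), v) = Mul(-1, v))
Mul(Function('n')(-6), 16) = Mul(Mul(-1, -6), 16) = Mul(6, 16) = 96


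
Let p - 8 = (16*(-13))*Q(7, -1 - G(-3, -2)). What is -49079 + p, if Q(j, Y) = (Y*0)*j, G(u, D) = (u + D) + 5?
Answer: -49071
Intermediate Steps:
G(u, D) = 5 + D + u (G(u, D) = (D + u) + 5 = 5 + D + u)
Q(j, Y) = 0 (Q(j, Y) = 0*j = 0)
p = 8 (p = 8 + (16*(-13))*0 = 8 - 208*0 = 8 + 0 = 8)
-49079 + p = -49079 + 8 = -49071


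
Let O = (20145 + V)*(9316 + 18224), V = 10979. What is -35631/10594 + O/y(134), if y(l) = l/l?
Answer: 9080699610609/10594 ≈ 8.5715e+8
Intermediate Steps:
y(l) = 1
O = 857154960 (O = (20145 + 10979)*(9316 + 18224) = 31124*27540 = 857154960)
-35631/10594 + O/y(134) = -35631/10594 + 857154960/1 = -35631*1/10594 + 857154960*1 = -35631/10594 + 857154960 = 9080699610609/10594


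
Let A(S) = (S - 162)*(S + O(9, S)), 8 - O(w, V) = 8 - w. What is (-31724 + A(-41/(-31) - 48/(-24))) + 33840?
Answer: 154418/961 ≈ 160.68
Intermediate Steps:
O(w, V) = w (O(w, V) = 8 - (8 - w) = 8 + (-8 + w) = w)
A(S) = (-162 + S)*(9 + S) (A(S) = (S - 162)*(S + 9) = (-162 + S)*(9 + S))
(-31724 + A(-41/(-31) - 48/(-24))) + 33840 = (-31724 + (-1458 + (-41/(-31) - 48/(-24))² - 153*(-41/(-31) - 48/(-24)))) + 33840 = (-31724 + (-1458 + (-41*(-1/31) - 48*(-1/24))² - 153*(-41*(-1/31) - 48*(-1/24)))) + 33840 = (-31724 + (-1458 + (41/31 + 2)² - 153*(41/31 + 2))) + 33840 = (-31724 + (-1458 + (103/31)² - 153*103/31)) + 33840 = (-31724 + (-1458 + 10609/961 - 15759/31)) + 33840 = (-31724 - 1879058/961) + 33840 = -32365822/961 + 33840 = 154418/961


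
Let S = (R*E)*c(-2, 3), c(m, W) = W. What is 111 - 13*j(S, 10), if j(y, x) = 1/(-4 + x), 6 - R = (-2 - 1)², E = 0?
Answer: 653/6 ≈ 108.83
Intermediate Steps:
R = -3 (R = 6 - (-2 - 1)² = 6 - 1*(-3)² = 6 - 1*9 = 6 - 9 = -3)
S = 0 (S = -3*0*3 = 0*3 = 0)
111 - 13*j(S, 10) = 111 - 13/(-4 + 10) = 111 - 13/6 = 653/6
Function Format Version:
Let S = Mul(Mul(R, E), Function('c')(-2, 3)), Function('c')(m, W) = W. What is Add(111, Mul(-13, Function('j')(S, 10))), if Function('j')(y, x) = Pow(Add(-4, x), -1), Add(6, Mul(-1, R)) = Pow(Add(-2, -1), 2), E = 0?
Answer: Rational(653, 6) ≈ 108.83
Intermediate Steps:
R = -3 (R = Add(6, Mul(-1, Pow(Add(-2, -1), 2))) = Add(6, Mul(-1, Pow(-3, 2))) = Add(6, Mul(-1, 9)) = Add(6, -9) = -3)
S = 0 (S = Mul(Mul(-3, 0), 3) = Mul(0, 3) = 0)
Add(111, Mul(-13, Function('j')(S, 10))) = Add(111, Mul(-13, Pow(Add(-4, 10), -1))) = Add(111, Mul(-13, Pow(6, -1))) = Add(111, Mul(-13, Rational(1, 6))) = Add(111, Rational(-13, 6)) = Rational(653, 6)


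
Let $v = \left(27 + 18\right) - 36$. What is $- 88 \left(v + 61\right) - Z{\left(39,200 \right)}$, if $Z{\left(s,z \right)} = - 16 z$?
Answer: $-2960$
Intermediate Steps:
$v = 9$ ($v = 45 - 36 = 9$)
$- 88 \left(v + 61\right) - Z{\left(39,200 \right)} = - 88 \left(9 + 61\right) - \left(-16\right) 200 = \left(-88\right) 70 - -3200 = -6160 + 3200 = -2960$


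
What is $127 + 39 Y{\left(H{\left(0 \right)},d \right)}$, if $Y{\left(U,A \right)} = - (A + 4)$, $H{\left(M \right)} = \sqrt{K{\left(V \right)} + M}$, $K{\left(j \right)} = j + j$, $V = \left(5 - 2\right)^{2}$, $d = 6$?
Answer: $-263$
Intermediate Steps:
$V = 9$ ($V = 3^{2} = 9$)
$K{\left(j \right)} = 2 j$
$H{\left(M \right)} = \sqrt{18 + M}$ ($H{\left(M \right)} = \sqrt{2 \cdot 9 + M} = \sqrt{18 + M}$)
$Y{\left(U,A \right)} = -4 - A$ ($Y{\left(U,A \right)} = - (4 + A) = -4 - A$)
$127 + 39 Y{\left(H{\left(0 \right)},d \right)} = 127 + 39 \left(-4 - 6\right) = 127 + 39 \left(-10\right) = 127 - 390 = -263$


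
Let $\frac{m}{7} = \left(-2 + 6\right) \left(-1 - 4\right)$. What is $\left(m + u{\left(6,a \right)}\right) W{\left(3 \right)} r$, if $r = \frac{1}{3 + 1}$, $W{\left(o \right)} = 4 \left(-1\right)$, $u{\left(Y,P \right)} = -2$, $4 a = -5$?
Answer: $142$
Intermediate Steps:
$a = - \frac{5}{4}$ ($a = \frac{1}{4} \left(-5\right) = - \frac{5}{4} \approx -1.25$)
$W{\left(o \right)} = -4$
$m = -140$ ($m = 7 \left(-2 + 6\right) \left(-1 - 4\right) = 7 \cdot 4 \left(-5\right) = 7 \left(-20\right) = -140$)
$r = \frac{1}{4} \approx 0.25$
$\left(m + u{\left(6,a \right)}\right) W{\left(3 \right)} r = \left(-140 - 2\right) \left(-4\right) \frac{1}{4} = \left(-142\right) \left(-4\right) \frac{1}{4} = 568 \cdot \frac{1}{4} = 142$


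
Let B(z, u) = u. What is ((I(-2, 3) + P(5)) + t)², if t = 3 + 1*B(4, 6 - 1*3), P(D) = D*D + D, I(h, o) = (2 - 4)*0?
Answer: 1296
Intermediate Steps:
I(h, o) = 0 (I(h, o) = -2*0 = 0)
P(D) = D + D² (P(D) = D² + D = D + D²)
t = 6 (t = 3 + 1*(6 - 1*3) = 3 + 1*(6 - 3) = 3 + 1*3 = 3 + 3 = 6)
((I(-2, 3) + P(5)) + t)² = ((0 + 5*(1 + 5)) + 6)² = ((0 + 5*6) + 6)² = ((0 + 30) + 6)² = (30 + 6)² = 36² = 1296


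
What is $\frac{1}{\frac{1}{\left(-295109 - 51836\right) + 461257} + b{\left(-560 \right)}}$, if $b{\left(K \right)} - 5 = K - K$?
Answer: $\frac{114312}{571561} \approx 0.2$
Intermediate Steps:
$b{\left(K \right)} = 5$ ($b{\left(K \right)} = 5 + \left(K - K\right) = 5 + 0 = 5$)
$\frac{1}{\frac{1}{\left(-295109 - 51836\right) + 461257} + b{\left(-560 \right)}} = \frac{1}{\frac{1}{\left(-295109 - 51836\right) + 461257} + 5} = \frac{1}{\frac{1}{-346945 + 461257} + 5} = \frac{1}{\frac{1}{114312} + 5} = \frac{1}{\frac{571561}{114312}} = \frac{114312}{571561}$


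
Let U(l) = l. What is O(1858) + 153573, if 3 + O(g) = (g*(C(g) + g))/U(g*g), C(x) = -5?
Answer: 285334913/1858 ≈ 1.5357e+5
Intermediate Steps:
O(g) = -3 + (-5 + g)/g (O(g) = -3 + (g*(-5 + g))/((g*g)) = -3 + (g*(-5 + g))/(g²) = -3 + (g*(-5 + g))/g² = -3 + (-5 + g)/g)
O(1858) + 153573 = (-2 - 5/1858) + 153573 = -3721/1858 + 153573 = 285334913/1858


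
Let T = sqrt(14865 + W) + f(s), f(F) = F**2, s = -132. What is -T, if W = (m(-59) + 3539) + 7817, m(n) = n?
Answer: -17424 - sqrt(26162) ≈ -17586.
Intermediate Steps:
W = 11297 (W = (-59 + 3539) + 7817 = 3480 + 7817 = 11297)
T = 17424 + sqrt(26162) (T = sqrt(14865 + 11297) + (-132)**2 = sqrt(26162) + 17424 = 17424 + sqrt(26162) ≈ 17586.)
-T = -(17424 + sqrt(26162)) = -17424 - sqrt(26162)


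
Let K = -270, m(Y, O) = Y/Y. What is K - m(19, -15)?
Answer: -271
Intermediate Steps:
m(Y, O) = 1
K - m(19, -15) = -270 - 1*1 = -270 - 1 = -271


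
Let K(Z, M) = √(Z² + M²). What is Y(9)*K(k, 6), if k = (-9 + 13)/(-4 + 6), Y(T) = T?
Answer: 18*√10 ≈ 56.921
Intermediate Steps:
k = 2 (k = 4/2 = 4*(½) = 2)
K(Z, M) = √(M² + Z²)
Y(9)*K(k, 6) = 9*√(6² + 2²) = 9*√(36 + 4) = 9*√40 = 9*(2*√10) = 18*√10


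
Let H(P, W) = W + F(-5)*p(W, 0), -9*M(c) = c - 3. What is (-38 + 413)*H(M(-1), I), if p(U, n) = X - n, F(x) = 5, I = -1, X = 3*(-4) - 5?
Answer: -32250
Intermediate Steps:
X = -17 (X = -12 - 5 = -17)
M(c) = ⅓ - c/9 (M(c) = -(c - 3)/9 = -(-3 + c)/9 = ⅓ - c/9)
p(U, n) = -17 - n
H(P, W) = -85 + W (H(P, W) = W + 5*(-17 - 1*0) = W + 5*(-17 + 0) = W + 5*(-17) = W - 85 = -85 + W)
(-38 + 413)*H(M(-1), I) = (-38 + 413)*(-85 - 1) = 375*(-86) = -32250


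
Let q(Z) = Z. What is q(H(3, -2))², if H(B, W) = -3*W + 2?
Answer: 64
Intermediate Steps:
H(B, W) = 2 - 3*W
q(H(3, -2))² = (2 - 3*(-2))² = (2 + 6)² = 8² = 64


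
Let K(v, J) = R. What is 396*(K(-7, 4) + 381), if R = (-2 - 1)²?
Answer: 154440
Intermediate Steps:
R = 9 (R = (-3)² = 9)
K(v, J) = 9
396*(K(-7, 4) + 381) = 396*(9 + 381) = 396*390 = 154440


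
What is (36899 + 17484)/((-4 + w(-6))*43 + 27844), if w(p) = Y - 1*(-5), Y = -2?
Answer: 54383/27801 ≈ 1.9562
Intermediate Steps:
w(p) = 3 (w(p) = -2 - 1*(-5) = -2 + 5 = 3)
(36899 + 17484)/((-4 + w(-6))*43 + 27844) = (36899 + 17484)/((-4 + 3)*43 + 27844) = 54383/(-1*43 + 27844) = 54383/(-43 + 27844) = 54383/27801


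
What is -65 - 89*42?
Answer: -3803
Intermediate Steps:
-65 - 89*42 = -65 - 3738 = -3803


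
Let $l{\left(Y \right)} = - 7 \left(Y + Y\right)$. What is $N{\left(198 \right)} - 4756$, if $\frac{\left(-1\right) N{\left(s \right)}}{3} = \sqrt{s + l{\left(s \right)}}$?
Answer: $-4756 - 9 i \sqrt{286} \approx -4756.0 - 152.2 i$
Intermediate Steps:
$l{\left(Y \right)} = - 14 Y$ ($l{\left(Y \right)} = - 7 \cdot 2 Y = - 14 Y$)
$N{\left(s \right)} = - 3 \sqrt{13} \sqrt{- s}$ ($N{\left(s \right)} = - 3 \sqrt{s - 14 s} = - 3 \sqrt{- 13 s} = - 3 \sqrt{13} \sqrt{- s}$)
$N{\left(198 \right)} - 4756 = - 3 \sqrt{13} \sqrt{\left(-1\right) 198} - 4756 = - 3 \sqrt{13} \sqrt{-198} - 4756 = - 3 \sqrt{13} \cdot 3 i \sqrt{22} - 4756 = - 9 i \sqrt{286} - 4756 = -4756 - 9 i \sqrt{286}$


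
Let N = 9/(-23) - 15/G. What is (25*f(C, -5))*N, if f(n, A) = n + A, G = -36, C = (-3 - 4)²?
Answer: 1925/69 ≈ 27.899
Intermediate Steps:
C = 49 (C = (-7)² = 49)
f(n, A) = A + n
N = 7/276 (N = 9/(-23) - 15/(-36) = 9*(-1/23) - 15*(-1/36) = -9/23 + 5/12 = 7/276 ≈ 0.025362)
(25*f(C, -5))*N = (25*(-5 + 49))*(7/276) = (25*44)*(7/276) = 1100*(7/276) = 1925/69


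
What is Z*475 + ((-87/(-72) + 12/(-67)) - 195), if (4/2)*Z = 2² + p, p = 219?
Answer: 84851795/1608 ≈ 52769.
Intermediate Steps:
Z = 223/2 (Z = (2² + 219)/2 = (4 + 219)/2 = (½)*223 = 223/2 ≈ 111.50)
Z*475 + ((-87/(-72) + 12/(-67)) - 195) = (223/2)*475 + ((-87/(-72) + 12/(-67)) - 195) = 105925/2 + ((-87*(-1/72) + 12*(-1/67)) - 195) = 105925/2 + ((29/24 - 12/67) - 195) = 105925/2 + (1655/1608 - 195) = 105925/2 - 311905/1608 = 84851795/1608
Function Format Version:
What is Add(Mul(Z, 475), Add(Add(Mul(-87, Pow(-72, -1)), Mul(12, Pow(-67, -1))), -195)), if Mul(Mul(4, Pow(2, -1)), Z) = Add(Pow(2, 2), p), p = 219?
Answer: Rational(84851795, 1608) ≈ 52769.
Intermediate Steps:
Z = Rational(223, 2) (Z = Mul(Rational(1, 2), Add(Pow(2, 2), 219)) = Mul(Rational(1, 2), Add(4, 219)) = Mul(Rational(1, 2), 223) = Rational(223, 2) ≈ 111.50)
Add(Mul(Z, 475), Add(Add(Mul(-87, Pow(-72, -1)), Mul(12, Pow(-67, -1))), -195)) = Add(Mul(Rational(223, 2), 475), Add(Add(Mul(-87, Pow(-72, -1)), Mul(12, Pow(-67, -1))), -195)) = Add(Rational(105925, 2), Add(Add(Mul(-87, Rational(-1, 72)), Mul(12, Rational(-1, 67))), -195)) = Add(Rational(105925, 2), Add(Add(Rational(29, 24), Rational(-12, 67)), -195)) = Add(Rational(105925, 2), Add(Rational(1655, 1608), -195)) = Add(Rational(105925, 2), Rational(-311905, 1608)) = Rational(84851795, 1608)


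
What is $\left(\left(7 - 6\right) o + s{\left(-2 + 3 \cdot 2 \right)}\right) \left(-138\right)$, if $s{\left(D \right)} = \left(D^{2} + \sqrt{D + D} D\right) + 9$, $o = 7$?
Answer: $-4416 - 1104 \sqrt{2} \approx -5977.3$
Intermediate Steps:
$s{\left(D \right)} = 9 + D^{2} + \sqrt{2} D^{\frac{3}{2}}$ ($s{\left(D \right)} = \left(D^{2} + \sqrt{2 D} D\right) + 9 = \left(D^{2} + \sqrt{2} \sqrt{D} D\right) + 9 = \left(D^{2} + \sqrt{2} D^{\frac{3}{2}}\right) + 9 = 9 + D^{2} + \sqrt{2} D^{\frac{3}{2}}$)
$\left(\left(7 - 6\right) o + s{\left(-2 + 3 \cdot 2 \right)}\right) \left(-138\right) = \left(\left(7 - 6\right) 7 + \left(9 + \left(-2 + 3 \cdot 2\right)^{2} + \sqrt{2} \left(-2 + 3 \cdot 2\right)^{\frac{3}{2}}\right)\right) \left(-138\right) = \left(1 \cdot 7 + \left(9 + \left(-2 + 6\right)^{2} + \sqrt{2} \left(-2 + 6\right)^{\frac{3}{2}}\right)\right) \left(-138\right) = \left(7 + \left(9 + 4^{2} + \sqrt{2} \cdot 4^{\frac{3}{2}}\right)\right) \left(-138\right) = \left(7 + \left(9 + 16 + \sqrt{2} \cdot 8\right)\right) \left(-138\right) = \left(7 + \left(9 + 16 + 8 \sqrt{2}\right)\right) \left(-138\right) = \left(7 + \left(25 + 8 \sqrt{2}\right)\right) \left(-138\right) = \left(32 + 8 \sqrt{2}\right) \left(-138\right) = -4416 - 1104 \sqrt{2}$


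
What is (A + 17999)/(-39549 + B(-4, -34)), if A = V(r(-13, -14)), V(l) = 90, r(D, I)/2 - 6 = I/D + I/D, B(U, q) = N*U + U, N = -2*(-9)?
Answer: -18089/39625 ≈ -0.45650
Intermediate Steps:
N = 18
B(U, q) = 19*U (B(U, q) = 18*U + U = 19*U)
r(D, I) = 12 + 4*I/D (r(D, I) = 12 + 2*(I/D + I/D) = 12 + 2*(2*I/D) = 12 + 4*I/D)
A = 90
(A + 17999)/(-39549 + B(-4, -34)) = (90 + 17999)/(-39549 + 19*(-4)) = 18089/(-39549 - 76) = 18089/(-39625) = 18089*(-1/39625) = -18089/39625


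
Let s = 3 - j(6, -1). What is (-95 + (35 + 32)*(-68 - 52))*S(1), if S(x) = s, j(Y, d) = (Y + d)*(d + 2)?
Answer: 16270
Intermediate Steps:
j(Y, d) = (2 + d)*(Y + d) (j(Y, d) = (Y + d)*(2 + d) = (2 + d)*(Y + d))
s = -2 (s = 3 - ((-1)² + 2*6 + 2*(-1) + 6*(-1)) = 3 - (1 + 12 - 2 - 6) = 3 - 1*5 = 3 - 5 = -2)
S(x) = -2
(-95 + (35 + 32)*(-68 - 52))*S(1) = (-95 + (35 + 32)*(-68 - 52))*(-2) = (-95 + 67*(-120))*(-2) = (-95 - 8040)*(-2) = -8135*(-2) = 16270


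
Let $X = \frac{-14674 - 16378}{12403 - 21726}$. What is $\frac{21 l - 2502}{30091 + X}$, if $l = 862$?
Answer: $\frac{2237520}{4316453} \approx 0.51837$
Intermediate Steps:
$X = \frac{31052}{9323}$ ($X = - \frac{31052}{-9323} = \left(-31052\right) \left(- \frac{1}{9323}\right) = \frac{31052}{9323} \approx 3.3307$)
$\frac{21 l - 2502}{30091 + X} = \frac{21 \cdot 862 - 2502}{30091 + \frac{31052}{9323}} = \frac{18102 - 2502}{\frac{280569445}{9323}} = 15600 \cdot \frac{9323}{280569445} = \frac{2237520}{4316453}$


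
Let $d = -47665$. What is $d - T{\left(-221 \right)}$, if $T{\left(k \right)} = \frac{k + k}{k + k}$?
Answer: $-47666$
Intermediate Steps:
$T{\left(k \right)} = 1$ ($T{\left(k \right)} = \frac{2 k}{2 k} = 2 k \frac{1}{2 k} = 1$)
$d - T{\left(-221 \right)} = -47665 - 1 = -47666$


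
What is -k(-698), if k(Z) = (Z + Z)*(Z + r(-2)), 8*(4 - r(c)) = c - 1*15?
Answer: -1931715/2 ≈ -9.6586e+5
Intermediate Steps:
r(c) = 47/8 - c/8 (r(c) = 4 - (c - 1*15)/8 = 4 - (c - 15)/8 = 4 - (-15 + c)/8 = 4 + (15/8 - c/8) = 47/8 - c/8)
k(Z) = 2*Z*(49/8 + Z) (k(Z) = (Z + Z)*(Z + (47/8 - ⅛*(-2))) = (2*Z)*(Z + (47/8 + ¼)) = (2*Z)*(Z + 49/8) = (2*Z)*(49/8 + Z) = 2*Z*(49/8 + Z))
-k(-698) = -(-698)*(49 + 8*(-698))/4 = -(-698)*(49 - 5584)/4 = -(-698)*(-5535)/4 = -1*1931715/2 = -1931715/2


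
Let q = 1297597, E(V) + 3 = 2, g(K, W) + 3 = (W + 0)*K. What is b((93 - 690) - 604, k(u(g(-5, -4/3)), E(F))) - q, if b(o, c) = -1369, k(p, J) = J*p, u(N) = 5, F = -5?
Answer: -1298966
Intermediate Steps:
g(K, W) = -3 + K*W (g(K, W) = -3 + (W + 0)*K = -3 + W*K = -3 + K*W)
E(V) = -1 (E(V) = -3 + 2 = -1)
b((93 - 690) - 604, k(u(g(-5, -4/3)), E(F))) - q = -1369 - 1*1297597 = -1369 - 1297597 = -1298966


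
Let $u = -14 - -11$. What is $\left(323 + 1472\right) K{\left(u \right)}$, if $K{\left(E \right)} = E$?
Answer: $-5385$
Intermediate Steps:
$u = -3$ ($u = -14 + 11 = -3$)
$\left(323 + 1472\right) K{\left(u \right)} = \left(323 + 1472\right) \left(-3\right) = 1795 \left(-3\right) = -5385$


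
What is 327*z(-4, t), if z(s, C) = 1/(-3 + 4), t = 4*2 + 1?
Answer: 327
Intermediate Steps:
t = 9 (t = 8 + 1 = 9)
z(s, C) = 1 (z(s, C) = 1/1 = 1)
327*z(-4, t) = 327*1 = 327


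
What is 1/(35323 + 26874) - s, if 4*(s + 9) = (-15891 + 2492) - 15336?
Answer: 1789469891/248788 ≈ 7192.8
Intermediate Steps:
s = -28771/4 (s = -9 + ((-15891 + 2492) - 15336)/4 = -9 + (-13399 - 15336)/4 = -9 + (¼)*(-28735) = -9 - 28735/4 = -28771/4 ≈ -7192.8)
1/(35323 + 26874) - s = 1/(35323 + 26874) - 1*(-28771/4) = 1/62197 + 28771/4 = 1789469891/248788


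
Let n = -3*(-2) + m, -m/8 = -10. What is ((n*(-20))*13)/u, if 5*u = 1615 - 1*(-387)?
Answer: -4300/77 ≈ -55.844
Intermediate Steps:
m = 80 (m = -8*(-10) = 80)
u = 2002/5 (u = (1615 - 1*(-387))/5 = (1615 + 387)/5 = (1/5)*2002 = 2002/5 ≈ 400.40)
n = 86 (n = -3*(-2) + 80 = 6 + 80 = 86)
((n*(-20))*13)/u = ((86*(-20))*13)/(2002/5) = -1720*13*(5/2002) = -22360*5/2002 = -4300/77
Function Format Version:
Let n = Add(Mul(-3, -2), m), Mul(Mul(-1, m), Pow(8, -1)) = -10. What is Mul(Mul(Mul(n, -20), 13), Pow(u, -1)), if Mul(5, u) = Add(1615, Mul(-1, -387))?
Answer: Rational(-4300, 77) ≈ -55.844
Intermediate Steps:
m = 80 (m = Mul(-8, -10) = 80)
u = Rational(2002, 5) (u = Mul(Rational(1, 5), Add(1615, Mul(-1, -387))) = Mul(Rational(1, 5), Add(1615, 387)) = Mul(Rational(1, 5), 2002) = Rational(2002, 5) ≈ 400.40)
n = 86 (n = Add(Mul(-3, -2), 80) = Add(6, 80) = 86)
Mul(Mul(Mul(n, -20), 13), Pow(u, -1)) = Mul(Mul(Mul(86, -20), 13), Pow(Rational(2002, 5), -1)) = Mul(Mul(-1720, 13), Rational(5, 2002)) = Mul(-22360, Rational(5, 2002)) = Rational(-4300, 77)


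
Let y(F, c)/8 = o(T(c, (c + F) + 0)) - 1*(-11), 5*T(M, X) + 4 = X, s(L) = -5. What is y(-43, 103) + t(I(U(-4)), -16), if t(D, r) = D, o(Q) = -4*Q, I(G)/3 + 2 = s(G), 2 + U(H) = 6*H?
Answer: -1457/5 ≈ -291.40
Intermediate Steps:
T(M, X) = -4/5 + X/5
U(H) = -2 + 6*H
I(G) = -21 (I(G) = -6 + 3*(-5) = -6 - 15 = -21)
y(F, c) = 568/5 - 32*F/5 - 32*c/5 (y(F, c) = 8*(-4*(-4/5 + ((c + F) + 0)/5) - 1*(-11)) = 8*(-4*(-4/5 + ((F + c) + 0)/5) + 11) = 8*(-4*(-4/5 + (F + c)/5) + 11) = 8*(-4*(-4/5 + (F/5 + c/5)) + 11) = 8*(-4*(-4/5 + F/5 + c/5) + 11) = 8*((16/5 - 4*F/5 - 4*c/5) + 11) = 8*(71/5 - 4*F/5 - 4*c/5) = 568/5 - 32*F/5 - 32*c/5)
y(-43, 103) + t(I(U(-4)), -16) = (568/5 - 32/5*(-43) - 32/5*103) - 21 = (568/5 + 1376/5 - 3296/5) - 21 = -1352/5 - 21 = -1457/5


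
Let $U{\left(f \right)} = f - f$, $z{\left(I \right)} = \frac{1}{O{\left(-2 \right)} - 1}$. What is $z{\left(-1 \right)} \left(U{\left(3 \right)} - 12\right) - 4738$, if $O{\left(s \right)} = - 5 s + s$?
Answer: $- \frac{33178}{7} \approx -4739.7$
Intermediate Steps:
$O{\left(s \right)} = - 4 s$
$z{\left(I \right)} = \frac{1}{7}$ ($z{\left(I \right)} = \frac{1}{\left(-4\right) \left(-2\right) - 1} = \frac{1}{8 - 1} = \frac{1}{7}$)
$U{\left(f \right)} = 0$
$z{\left(-1 \right)} \left(U{\left(3 \right)} - 12\right) - 4738 = \frac{0 - 12}{7} - 4738 = \frac{1}{7} \left(-12\right) - 4738 = - \frac{12}{7} - 4738 = - \frac{33178}{7}$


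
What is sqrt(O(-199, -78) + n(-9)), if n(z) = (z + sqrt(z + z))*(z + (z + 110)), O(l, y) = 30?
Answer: sqrt(-798 + 276*I*sqrt(2)) ≈ 6.721 + 29.037*I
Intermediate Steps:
n(z) = (110 + 2*z)*(z + sqrt(2)*sqrt(z)) (n(z) = (z + sqrt(2*z))*(z + (110 + z)) = (z + sqrt(2)*sqrt(z))*(110 + 2*z) = (110 + 2*z)*(z + sqrt(2)*sqrt(z)))
sqrt(O(-199, -78) + n(-9)) = sqrt(30 + (2*(-9)**2 + 110*(-9) + 2*sqrt(2)*(-9)**(3/2) + 110*sqrt(2)*sqrt(-9))) = sqrt(30 + (2*81 - 990 + 2*sqrt(2)*(-27*I) + 110*sqrt(2)*(3*I))) = sqrt(30 + (162 - 990 - 54*I*sqrt(2) + 330*I*sqrt(2))) = sqrt(30 + (-828 + 276*I*sqrt(2))) = sqrt(-798 + 276*I*sqrt(2))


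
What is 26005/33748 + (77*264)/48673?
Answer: 1951770709/1642616404 ≈ 1.1882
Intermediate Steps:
26005/33748 + (77*264)/48673 = 26005*(1/33748) + 20328*(1/48673) = 26005/33748 + 20328/48673 = 1951770709/1642616404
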